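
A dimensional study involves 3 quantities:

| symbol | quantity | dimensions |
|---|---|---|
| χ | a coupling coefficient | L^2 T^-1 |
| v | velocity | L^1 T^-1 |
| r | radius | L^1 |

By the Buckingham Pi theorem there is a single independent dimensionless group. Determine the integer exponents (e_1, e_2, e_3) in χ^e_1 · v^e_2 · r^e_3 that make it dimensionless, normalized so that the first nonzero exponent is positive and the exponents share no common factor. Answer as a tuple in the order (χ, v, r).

(1, -1, -1)

L: e_1·(2) + e_2·(1) + e_3·(1) = 0
T: e_1·(-1) + e_2·(-1) + e_3·(0) = 0
Solving this homogeneous linear system for the smallest-integer solution (first nonzero entry positive) gives (1, -1, -1).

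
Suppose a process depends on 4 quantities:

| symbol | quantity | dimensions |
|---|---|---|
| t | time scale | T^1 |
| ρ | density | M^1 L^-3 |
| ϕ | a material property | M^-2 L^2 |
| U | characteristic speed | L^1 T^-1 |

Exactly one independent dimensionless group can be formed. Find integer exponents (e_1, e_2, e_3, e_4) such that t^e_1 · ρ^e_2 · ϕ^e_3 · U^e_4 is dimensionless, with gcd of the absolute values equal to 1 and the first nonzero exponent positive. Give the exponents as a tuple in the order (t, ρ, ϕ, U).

(4, 2, 1, 4)

M: e_1·(0) + e_2·(1) + e_3·(-2) + e_4·(0) = 0
L: e_1·(0) + e_2·(-3) + e_3·(2) + e_4·(1) = 0
T: e_1·(1) + e_2·(0) + e_3·(0) + e_4·(-1) = 0
Solving this homogeneous linear system for the smallest-integer solution (first nonzero entry positive) gives (4, 2, 1, 4).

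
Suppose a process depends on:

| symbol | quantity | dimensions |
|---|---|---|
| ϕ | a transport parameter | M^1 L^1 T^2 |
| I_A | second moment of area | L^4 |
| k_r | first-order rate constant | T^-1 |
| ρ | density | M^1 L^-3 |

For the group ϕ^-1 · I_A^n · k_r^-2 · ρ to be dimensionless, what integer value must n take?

Balance the L exponent: (4)·n from I_A, plus −(1) − 2·(0) + (-3) = -4 from the rest, must sum to zero.
4n − 4 = 0, so n = 1.

1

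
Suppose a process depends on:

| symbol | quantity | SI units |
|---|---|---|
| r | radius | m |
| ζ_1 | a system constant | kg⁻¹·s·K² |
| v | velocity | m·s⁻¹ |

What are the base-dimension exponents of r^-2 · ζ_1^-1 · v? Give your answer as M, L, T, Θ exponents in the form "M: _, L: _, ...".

M: 1, L: -1, T: -2, Θ: -2

Collect each base-dimension exponent across the product:
  M: −2·(0) − (-1) + (0) = 1
  L: −2·(1) − (0) + (1) = -1
  T: −2·(0) − (1) + (-1) = -2
  Θ: −2·(0) − (2) + (0) = -2
So the dimensions are [M L⁻¹ T⁻² Θ⁻²].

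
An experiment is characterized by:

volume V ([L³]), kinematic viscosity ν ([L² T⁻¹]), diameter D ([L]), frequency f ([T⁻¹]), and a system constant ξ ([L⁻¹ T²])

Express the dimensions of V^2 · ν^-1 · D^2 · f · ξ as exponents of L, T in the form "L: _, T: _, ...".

L: 5, T: 2

Collect each base-dimension exponent across the product:
  L: 2·(3) − (2) + 2·(1) + (0) + (-1) = 5
  T: 2·(0) − (-1) + 2·(0) + (-1) + (2) = 2
So the dimensions are [L⁵ T²].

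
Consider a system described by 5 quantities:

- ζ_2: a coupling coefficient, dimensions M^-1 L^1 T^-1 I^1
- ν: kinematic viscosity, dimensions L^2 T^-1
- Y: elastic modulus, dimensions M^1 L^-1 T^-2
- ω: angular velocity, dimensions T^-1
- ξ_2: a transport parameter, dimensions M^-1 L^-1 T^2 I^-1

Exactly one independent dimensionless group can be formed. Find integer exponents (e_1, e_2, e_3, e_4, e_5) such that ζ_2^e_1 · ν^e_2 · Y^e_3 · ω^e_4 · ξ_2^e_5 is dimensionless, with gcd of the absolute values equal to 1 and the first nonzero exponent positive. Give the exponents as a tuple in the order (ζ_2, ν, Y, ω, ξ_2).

M: e_1·(-1) + e_2·(0) + e_3·(1) + e_4·(0) + e_5·(-1) = 0
L: e_1·(1) + e_2·(2) + e_3·(-1) + e_4·(0) + e_5·(-1) = 0
T: e_1·(-1) + e_2·(-1) + e_3·(-2) + e_4·(-1) + e_5·(2) = 0
I: e_1·(1) + e_2·(0) + e_3·(0) + e_4·(0) + e_5·(-1) = 0
Solving this homogeneous linear system for the smallest-integer solution (first nonzero entry positive) gives (1, 1, 2, -4, 1).

(1, 1, 2, -4, 1)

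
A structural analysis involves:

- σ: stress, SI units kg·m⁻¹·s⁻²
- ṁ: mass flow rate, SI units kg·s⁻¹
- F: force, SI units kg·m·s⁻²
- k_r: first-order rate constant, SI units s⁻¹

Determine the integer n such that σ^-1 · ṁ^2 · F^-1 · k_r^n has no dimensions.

2

Balance the T exponent: (-1)·n from k_r, plus −(-2) + 2·(-1) − (-2) = 2 from the rest, must sum to zero.
−n + 2 = 0, so n = 2.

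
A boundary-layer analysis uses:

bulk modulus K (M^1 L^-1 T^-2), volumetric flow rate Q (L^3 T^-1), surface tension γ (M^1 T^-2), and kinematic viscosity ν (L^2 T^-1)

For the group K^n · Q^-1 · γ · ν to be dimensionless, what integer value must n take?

-1

Balance the M exponent: (1)·n from K, plus −(0) + (1) + (0) = 1 from the rest, must sum to zero.
n + 1 = 0, so n = -1.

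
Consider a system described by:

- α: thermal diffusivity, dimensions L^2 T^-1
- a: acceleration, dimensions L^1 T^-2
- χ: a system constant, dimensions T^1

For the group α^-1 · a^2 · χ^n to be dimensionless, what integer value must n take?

3

Balance the T exponent: (1)·n from χ, plus −(-1) + 2·(-2) = -3 from the rest, must sum to zero.
n − 3 = 0, so n = 3.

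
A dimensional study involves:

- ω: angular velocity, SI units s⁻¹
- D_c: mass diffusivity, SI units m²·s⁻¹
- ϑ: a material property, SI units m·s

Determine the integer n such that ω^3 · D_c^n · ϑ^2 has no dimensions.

Balance the L exponent: (2)·n from D_c, plus 3·(0) + 2·(1) = 2 from the rest, must sum to zero.
2n + 2 = 0, so n = -1.

-1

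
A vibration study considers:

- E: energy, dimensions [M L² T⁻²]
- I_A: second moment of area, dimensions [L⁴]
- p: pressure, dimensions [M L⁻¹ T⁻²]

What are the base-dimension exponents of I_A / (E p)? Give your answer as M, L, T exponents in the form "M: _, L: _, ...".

M: -2, L: 3, T: 4

Collect each base-dimension exponent across the product:
  M: −(1) + (0) − (1) = -2
  L: −(2) + (4) − (-1) = 3
  T: −(-2) + (0) − (-2) = 4
So the dimensions are [M⁻² L³ T⁴].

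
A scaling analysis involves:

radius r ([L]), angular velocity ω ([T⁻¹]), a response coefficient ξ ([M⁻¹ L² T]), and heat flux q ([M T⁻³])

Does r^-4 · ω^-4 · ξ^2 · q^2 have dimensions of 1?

yes

Sum the exponent of each base dimension across the product:
  M: −4·[r]_M − 4·[ω]_M + 2·[ξ]_M + 2·[q]_M = −4·(0) − 4·(0) + 2·(-1) + 2·(1) = 0
  L: −4·[r]_L − 4·[ω]_L + 2·[ξ]_L + 2·[q]_L = −4·(1) − 4·(0) + 2·(2) + 2·(0) = 0
  T: −4·[r]_T − 4·[ω]_T + 2·[ξ]_T + 2·[q]_T = −4·(0) − 4·(-1) + 2·(1) + 2·(-3) = 0
All base exponents vanish — dimensionless.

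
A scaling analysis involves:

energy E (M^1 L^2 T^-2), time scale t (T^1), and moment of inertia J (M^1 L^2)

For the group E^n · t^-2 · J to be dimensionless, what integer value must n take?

Balance the M exponent: (1)·n from E, plus −2·(0) + (1) = 1 from the rest, must sum to zero.
n + 1 = 0, so n = -1.

-1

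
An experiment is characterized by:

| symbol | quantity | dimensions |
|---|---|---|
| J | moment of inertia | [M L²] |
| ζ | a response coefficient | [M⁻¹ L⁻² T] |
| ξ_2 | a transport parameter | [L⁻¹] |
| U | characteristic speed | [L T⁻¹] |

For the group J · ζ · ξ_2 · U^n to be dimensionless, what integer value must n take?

Balance the L exponent: (1)·n from U, plus (2) + (-2) + (-1) = -1 from the rest, must sum to zero.
n − 1 = 0, so n = 1.

1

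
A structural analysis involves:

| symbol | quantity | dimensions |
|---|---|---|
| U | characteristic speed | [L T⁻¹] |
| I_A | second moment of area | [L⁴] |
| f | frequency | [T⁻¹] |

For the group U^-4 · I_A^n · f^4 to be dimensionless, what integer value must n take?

1

Balance the L exponent: (4)·n from I_A, plus −4·(1) + 4·(0) = -4 from the rest, must sum to zero.
4n − 4 = 0, so n = 1.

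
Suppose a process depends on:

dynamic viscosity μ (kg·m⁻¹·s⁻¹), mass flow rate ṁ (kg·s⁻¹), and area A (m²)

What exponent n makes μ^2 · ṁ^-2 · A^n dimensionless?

Balance the L exponent: (2)·n from A, plus 2·(-1) − 2·(0) = -2 from the rest, must sum to zero.
2n − 2 = 0, so n = 1.

1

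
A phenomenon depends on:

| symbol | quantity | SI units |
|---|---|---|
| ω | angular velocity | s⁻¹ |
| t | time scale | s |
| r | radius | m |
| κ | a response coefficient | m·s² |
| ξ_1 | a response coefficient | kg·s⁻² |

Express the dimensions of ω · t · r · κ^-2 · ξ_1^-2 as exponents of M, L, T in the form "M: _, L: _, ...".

M: -2, L: -1, T: 0

Collect each base-dimension exponent across the product:
  M: (0) + (0) + (0) − 2·(0) − 2·(1) = -2
  L: (0) + (0) + (1) − 2·(1) − 2·(0) = -1
  T: (-1) + (1) + (0) − 2·(2) − 2·(-2) = 0
So the dimensions are [M⁻² L⁻¹].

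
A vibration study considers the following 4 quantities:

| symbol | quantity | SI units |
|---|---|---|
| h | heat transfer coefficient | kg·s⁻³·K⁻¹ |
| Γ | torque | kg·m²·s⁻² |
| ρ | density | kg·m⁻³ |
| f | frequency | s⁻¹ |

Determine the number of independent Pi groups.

There are 4 variables and 4 base dimensions (M, L, T, Θ).
The dimension matrix has rank 4.
Independent dimensionless groups: 4 − 4 = 0.

0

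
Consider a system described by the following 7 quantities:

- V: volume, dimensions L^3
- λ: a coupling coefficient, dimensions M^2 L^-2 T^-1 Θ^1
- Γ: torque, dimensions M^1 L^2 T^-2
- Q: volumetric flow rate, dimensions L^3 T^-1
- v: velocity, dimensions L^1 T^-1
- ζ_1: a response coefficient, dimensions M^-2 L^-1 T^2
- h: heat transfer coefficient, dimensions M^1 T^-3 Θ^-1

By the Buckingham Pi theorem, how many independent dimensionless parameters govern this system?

There are 7 variables and 4 base dimensions (M, L, T, Θ).
The dimension matrix has rank 4.
Independent dimensionless groups: 7 − 4 = 3.

3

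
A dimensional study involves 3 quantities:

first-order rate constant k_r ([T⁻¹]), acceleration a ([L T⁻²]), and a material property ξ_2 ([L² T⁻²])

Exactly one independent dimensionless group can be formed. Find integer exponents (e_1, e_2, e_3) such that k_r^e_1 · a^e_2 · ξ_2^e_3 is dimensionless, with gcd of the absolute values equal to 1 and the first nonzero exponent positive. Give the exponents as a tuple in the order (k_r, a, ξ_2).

L: e_1·(0) + e_2·(1) + e_3·(2) = 0
T: e_1·(-1) + e_2·(-2) + e_3·(-2) = 0
Solving this homogeneous linear system for the smallest-integer solution (first nonzero entry positive) gives (2, -2, 1).

(2, -2, 1)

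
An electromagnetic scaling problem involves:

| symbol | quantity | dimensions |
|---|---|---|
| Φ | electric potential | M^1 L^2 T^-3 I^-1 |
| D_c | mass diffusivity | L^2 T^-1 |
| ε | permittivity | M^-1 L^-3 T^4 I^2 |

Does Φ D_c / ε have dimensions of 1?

Sum the exponent of each base dimension across the product:
  M: [Φ]_M + [D_c]_M − [ε]_M = (1) + (0) − (-1) = 2
  L: [Φ]_L + [D_c]_L − [ε]_L = (2) + (2) − (-3) = 7
  T: [Φ]_T + [D_c]_T − [ε]_T = (-3) + (-1) − (4) = -8
  I: [Φ]_I + [D_c]_I − [ε]_I = (-1) + (0) − (2) = -3
Net dimensions [M² L⁷ T⁻⁸ I⁻³] ≠ [1] — not dimensionless.

no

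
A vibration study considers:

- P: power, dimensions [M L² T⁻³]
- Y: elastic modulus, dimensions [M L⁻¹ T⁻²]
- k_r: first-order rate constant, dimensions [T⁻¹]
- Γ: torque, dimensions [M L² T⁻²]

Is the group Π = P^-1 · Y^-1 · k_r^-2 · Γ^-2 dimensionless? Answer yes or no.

no

Sum the exponent of each base dimension across the product:
  M: −[P]_M − [Y]_M − 2·[k_r]_M − 2·[Γ]_M = −(1) − (1) − 2·(0) − 2·(1) = -4
  L: −[P]_L − [Y]_L − 2·[k_r]_L − 2·[Γ]_L = −(2) − (-1) − 2·(0) − 2·(2) = -5
  T: −[P]_T − [Y]_T − 2·[k_r]_T − 2·[Γ]_T = −(-3) − (-2) − 2·(-1) − 2·(-2) = 11
Net dimensions [M⁻⁴ L⁻⁵ T¹¹] ≠ [1] — not dimensionless.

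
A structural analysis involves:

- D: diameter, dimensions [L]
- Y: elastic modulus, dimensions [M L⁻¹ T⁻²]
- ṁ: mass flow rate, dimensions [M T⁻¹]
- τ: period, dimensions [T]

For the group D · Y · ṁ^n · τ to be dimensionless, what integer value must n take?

-1

Balance the M exponent: (1)·n from ṁ, plus (0) + (1) + (0) = 1 from the rest, must sum to zero.
n + 1 = 0, so n = -1.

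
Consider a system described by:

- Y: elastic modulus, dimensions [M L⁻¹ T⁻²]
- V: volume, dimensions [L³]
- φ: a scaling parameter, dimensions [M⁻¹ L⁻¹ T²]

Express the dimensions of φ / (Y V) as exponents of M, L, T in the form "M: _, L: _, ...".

Collect each base-dimension exponent across the product:
  M: −(1) − (0) + (-1) = -2
  L: −(-1) − (3) + (-1) = -3
  T: −(-2) − (0) + (2) = 4
So the dimensions are [M⁻² L⁻³ T⁴].

M: -2, L: -3, T: 4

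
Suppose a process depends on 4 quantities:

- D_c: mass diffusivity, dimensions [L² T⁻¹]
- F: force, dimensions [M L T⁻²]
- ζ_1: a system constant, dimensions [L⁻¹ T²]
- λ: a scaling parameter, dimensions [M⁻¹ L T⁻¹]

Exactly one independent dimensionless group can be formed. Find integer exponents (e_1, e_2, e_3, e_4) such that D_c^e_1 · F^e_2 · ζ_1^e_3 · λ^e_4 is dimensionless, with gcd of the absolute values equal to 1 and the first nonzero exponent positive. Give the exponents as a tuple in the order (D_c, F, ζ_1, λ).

(1, -3, -4, -3)

M: e_1·(0) + e_2·(1) + e_3·(0) + e_4·(-1) = 0
L: e_1·(2) + e_2·(1) + e_3·(-1) + e_4·(1) = 0
T: e_1·(-1) + e_2·(-2) + e_3·(2) + e_4·(-1) = 0
Solving this homogeneous linear system for the smallest-integer solution (first nonzero entry positive) gives (1, -3, -4, -3).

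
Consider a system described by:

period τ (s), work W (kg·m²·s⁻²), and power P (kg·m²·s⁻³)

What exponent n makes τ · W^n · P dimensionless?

-1

Balance the M exponent: (1)·n from W, plus (0) + (1) = 1 from the rest, must sum to zero.
n + 1 = 0, so n = -1.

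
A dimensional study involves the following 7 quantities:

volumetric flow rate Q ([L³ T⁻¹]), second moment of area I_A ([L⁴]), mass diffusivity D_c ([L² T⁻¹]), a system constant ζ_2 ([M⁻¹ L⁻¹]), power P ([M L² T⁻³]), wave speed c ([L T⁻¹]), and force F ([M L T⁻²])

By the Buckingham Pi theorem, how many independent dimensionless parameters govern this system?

4

There are 7 variables and 3 base dimensions (M, L, T).
The dimension matrix has rank 3.
Independent dimensionless groups: 7 − 3 = 4.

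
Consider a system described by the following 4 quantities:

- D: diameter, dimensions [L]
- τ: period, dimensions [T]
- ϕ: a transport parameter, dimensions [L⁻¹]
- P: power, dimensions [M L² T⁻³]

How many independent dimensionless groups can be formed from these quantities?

There are 4 variables and 3 base dimensions (M, L, T).
The dimension matrix has rank 3.
Independent dimensionless groups: 4 − 3 = 1.

1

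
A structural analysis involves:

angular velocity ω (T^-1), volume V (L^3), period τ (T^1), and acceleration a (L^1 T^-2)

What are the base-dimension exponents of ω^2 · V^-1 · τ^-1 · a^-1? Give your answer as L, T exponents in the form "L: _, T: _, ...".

Collect each base-dimension exponent across the product:
  L: 2·(0) − (3) − (0) − (1) = -4
  T: 2·(-1) − (0) − (1) − (-2) = -1
So the dimensions are [L⁻⁴ T⁻¹].

L: -4, T: -1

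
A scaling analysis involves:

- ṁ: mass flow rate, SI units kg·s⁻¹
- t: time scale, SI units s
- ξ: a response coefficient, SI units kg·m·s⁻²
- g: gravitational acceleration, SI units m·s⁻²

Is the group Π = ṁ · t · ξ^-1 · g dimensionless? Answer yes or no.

Sum the exponent of each base dimension across the product:
  M: [ṁ]_M + [t]_M − [ξ]_M + [g]_M = (1) + (0) − (1) + (0) = 0
  L: [ṁ]_L + [t]_L − [ξ]_L + [g]_L = (0) + (0) − (1) + (1) = 0
  T: [ṁ]_T + [t]_T − [ξ]_T + [g]_T = (-1) + (1) − (-2) + (-2) = 0
All base exponents vanish — dimensionless.

yes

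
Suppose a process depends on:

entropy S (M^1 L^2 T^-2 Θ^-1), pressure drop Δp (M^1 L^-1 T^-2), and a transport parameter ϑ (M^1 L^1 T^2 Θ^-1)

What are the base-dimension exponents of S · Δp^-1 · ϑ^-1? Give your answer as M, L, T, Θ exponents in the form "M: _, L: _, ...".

M: -1, L: 2, T: -2, Θ: 0

Collect each base-dimension exponent across the product:
  M: (1) − (1) − (1) = -1
  L: (2) − (-1) − (1) = 2
  T: (-2) − (-2) − (2) = -2
  Θ: (-1) − (0) − (-1) = 0
So the dimensions are [M⁻¹ L² T⁻²].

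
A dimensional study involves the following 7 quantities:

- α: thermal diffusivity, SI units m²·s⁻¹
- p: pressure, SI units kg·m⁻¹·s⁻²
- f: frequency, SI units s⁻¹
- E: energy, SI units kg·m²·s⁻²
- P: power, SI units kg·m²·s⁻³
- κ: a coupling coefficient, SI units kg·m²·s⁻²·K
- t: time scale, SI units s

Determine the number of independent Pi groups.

3

There are 7 variables and 4 base dimensions (M, L, T, Θ).
The dimension matrix has rank 4.
Independent dimensionless groups: 7 − 4 = 3.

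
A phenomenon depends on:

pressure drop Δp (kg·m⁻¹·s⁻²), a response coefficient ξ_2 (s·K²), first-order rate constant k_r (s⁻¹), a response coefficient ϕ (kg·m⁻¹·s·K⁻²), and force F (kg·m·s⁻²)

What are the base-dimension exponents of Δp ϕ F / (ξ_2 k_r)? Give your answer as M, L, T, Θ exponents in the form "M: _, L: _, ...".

M: 3, L: -1, T: -3, Θ: -4

Collect each base-dimension exponent across the product:
  M: (1) − (0) − (0) + (1) + (1) = 3
  L: (-1) − (0) − (0) + (-1) + (1) = -1
  T: (-2) − (1) − (-1) + (1) + (-2) = -3
  Θ: (0) − (2) − (0) + (-2) + (0) = -4
So the dimensions are [M³ L⁻¹ T⁻³ Θ⁻⁴].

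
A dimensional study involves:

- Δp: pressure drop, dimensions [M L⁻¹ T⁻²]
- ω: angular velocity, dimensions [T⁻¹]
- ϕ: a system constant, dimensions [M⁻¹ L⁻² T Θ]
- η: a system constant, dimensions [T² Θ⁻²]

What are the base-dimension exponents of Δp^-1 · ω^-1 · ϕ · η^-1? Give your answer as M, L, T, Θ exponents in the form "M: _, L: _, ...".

Collect each base-dimension exponent across the product:
  M: −(1) − (0) + (-1) − (0) = -2
  L: −(-1) − (0) + (-2) − (0) = -1
  T: −(-2) − (-1) + (1) − (2) = 2
  Θ: −(0) − (0) + (1) − (-2) = 3
So the dimensions are [M⁻² L⁻¹ T² Θ³].

M: -2, L: -1, T: 2, Θ: 3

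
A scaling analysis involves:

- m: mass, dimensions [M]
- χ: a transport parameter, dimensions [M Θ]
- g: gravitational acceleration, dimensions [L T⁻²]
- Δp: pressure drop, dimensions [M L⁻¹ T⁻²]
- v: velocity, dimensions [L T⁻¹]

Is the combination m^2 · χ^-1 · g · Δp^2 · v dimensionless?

no

Sum the exponent of each base dimension across the product:
  M: 2·[m]_M − [χ]_M + [g]_M + 2·[Δp]_M + [v]_M = 2·(1) − (1) + (0) + 2·(1) + (0) = 3
  L: 2·[m]_L − [χ]_L + [g]_L + 2·[Δp]_L + [v]_L = 2·(0) − (0) + (1) + 2·(-1) + (1) = 0
  T: 2·[m]_T − [χ]_T + [g]_T + 2·[Δp]_T + [v]_T = 2·(0) − (0) + (-2) + 2·(-2) + (-1) = -7
  Θ: 2·[m]_Θ − [χ]_Θ + [g]_Θ + 2·[Δp]_Θ + [v]_Θ = 2·(0) − (1) + (0) + 2·(0) + (0) = -1
Net dimensions [M³ T⁻⁷ Θ⁻¹] ≠ [1] — not dimensionless.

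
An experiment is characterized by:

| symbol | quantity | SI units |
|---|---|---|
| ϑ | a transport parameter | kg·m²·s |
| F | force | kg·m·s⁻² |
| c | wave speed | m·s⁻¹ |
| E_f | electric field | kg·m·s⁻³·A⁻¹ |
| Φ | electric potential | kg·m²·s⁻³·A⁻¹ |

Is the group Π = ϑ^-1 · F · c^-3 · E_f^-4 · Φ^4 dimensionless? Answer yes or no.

Sum the exponent of each base dimension across the product:
  M: −[ϑ]_M + [F]_M − 3·[c]_M − 4·[E_f]_M + 4·[Φ]_M = −(1) + (1) − 3·(0) − 4·(1) + 4·(1) = 0
  L: −[ϑ]_L + [F]_L − 3·[c]_L − 4·[E_f]_L + 4·[Φ]_L = −(2) + (1) − 3·(1) − 4·(1) + 4·(2) = 0
  T: −[ϑ]_T + [F]_T − 3·[c]_T − 4·[E_f]_T + 4·[Φ]_T = −(1) + (-2) − 3·(-1) − 4·(-3) + 4·(-3) = 0
  I: −[ϑ]_I + [F]_I − 3·[c]_I − 4·[E_f]_I + 4·[Φ]_I = −(0) + (0) − 3·(0) − 4·(-1) + 4·(-1) = 0
All base exponents vanish — dimensionless.

yes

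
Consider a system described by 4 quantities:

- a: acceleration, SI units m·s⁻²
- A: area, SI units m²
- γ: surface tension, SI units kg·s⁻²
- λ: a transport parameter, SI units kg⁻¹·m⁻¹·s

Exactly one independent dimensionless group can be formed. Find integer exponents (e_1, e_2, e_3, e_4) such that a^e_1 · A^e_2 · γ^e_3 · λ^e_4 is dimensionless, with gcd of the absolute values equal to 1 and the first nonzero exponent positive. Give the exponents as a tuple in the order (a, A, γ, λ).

M: e_1·(0) + e_2·(0) + e_3·(1) + e_4·(-1) = 0
L: e_1·(1) + e_2·(2) + e_3·(0) + e_4·(-1) = 0
T: e_1·(-2) + e_2·(0) + e_3·(-2) + e_4·(1) = 0
Solving this homogeneous linear system for the smallest-integer solution (first nonzero entry positive) gives (2, -3, -4, -4).

(2, -3, -4, -4)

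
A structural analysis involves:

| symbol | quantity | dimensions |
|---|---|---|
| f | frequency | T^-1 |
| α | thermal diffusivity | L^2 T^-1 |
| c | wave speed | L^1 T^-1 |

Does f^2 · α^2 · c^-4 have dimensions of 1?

yes

Sum the exponent of each base dimension across the product:
  L: 2·[f]_L + 2·[α]_L − 4·[c]_L = 2·(0) + 2·(2) − 4·(1) = 0
  T: 2·[f]_T + 2·[α]_T − 4·[c]_T = 2·(-1) + 2·(-1) − 4·(-1) = 0
All base exponents vanish — dimensionless.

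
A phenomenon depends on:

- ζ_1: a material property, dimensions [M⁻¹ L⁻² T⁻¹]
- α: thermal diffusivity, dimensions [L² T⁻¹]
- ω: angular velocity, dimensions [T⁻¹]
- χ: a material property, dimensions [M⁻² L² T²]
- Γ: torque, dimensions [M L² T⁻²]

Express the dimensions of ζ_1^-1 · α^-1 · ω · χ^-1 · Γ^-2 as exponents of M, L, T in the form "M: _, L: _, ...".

Collect each base-dimension exponent across the product:
  M: −(-1) − (0) + (0) − (-2) − 2·(1) = 1
  L: −(-2) − (2) + (0) − (2) − 2·(2) = -6
  T: −(-1) − (-1) + (-1) − (2) − 2·(-2) = 3
So the dimensions are [M L⁻⁶ T³].

M: 1, L: -6, T: 3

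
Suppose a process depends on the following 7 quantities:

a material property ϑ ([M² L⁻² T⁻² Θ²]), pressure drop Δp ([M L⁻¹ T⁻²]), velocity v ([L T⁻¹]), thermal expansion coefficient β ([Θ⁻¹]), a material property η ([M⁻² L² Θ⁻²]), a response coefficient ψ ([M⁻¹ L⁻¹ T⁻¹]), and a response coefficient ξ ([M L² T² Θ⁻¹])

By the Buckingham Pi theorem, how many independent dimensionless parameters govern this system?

3

There are 7 variables and 4 base dimensions (M, L, T, Θ).
The dimension matrix has rank 4.
Independent dimensionless groups: 7 − 4 = 3.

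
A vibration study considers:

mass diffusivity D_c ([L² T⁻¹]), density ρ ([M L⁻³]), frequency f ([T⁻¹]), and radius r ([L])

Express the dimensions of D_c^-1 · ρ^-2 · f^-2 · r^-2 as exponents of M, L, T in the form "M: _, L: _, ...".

M: -2, L: 2, T: 3

Collect each base-dimension exponent across the product:
  M: −(0) − 2·(1) − 2·(0) − 2·(0) = -2
  L: −(2) − 2·(-3) − 2·(0) − 2·(1) = 2
  T: −(-1) − 2·(0) − 2·(-1) − 2·(0) = 3
So the dimensions are [M⁻² L² T³].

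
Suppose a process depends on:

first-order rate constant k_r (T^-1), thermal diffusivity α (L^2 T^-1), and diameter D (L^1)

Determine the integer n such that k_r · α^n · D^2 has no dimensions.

-1

Balance the L exponent: (2)·n from α, plus (0) + 2·(1) = 2 from the rest, must sum to zero.
2n + 2 = 0, so n = -1.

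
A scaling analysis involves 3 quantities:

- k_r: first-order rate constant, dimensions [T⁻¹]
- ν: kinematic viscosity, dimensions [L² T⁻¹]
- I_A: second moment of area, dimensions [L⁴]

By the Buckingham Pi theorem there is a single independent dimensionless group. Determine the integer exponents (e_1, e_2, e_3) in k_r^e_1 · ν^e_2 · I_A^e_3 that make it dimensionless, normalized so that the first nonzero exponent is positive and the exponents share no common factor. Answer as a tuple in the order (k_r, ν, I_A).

L: e_1·(0) + e_2·(2) + e_3·(4) = 0
T: e_1·(-1) + e_2·(-1) + e_3·(0) = 0
Solving this homogeneous linear system for the smallest-integer solution (first nonzero entry positive) gives (2, -2, 1).

(2, -2, 1)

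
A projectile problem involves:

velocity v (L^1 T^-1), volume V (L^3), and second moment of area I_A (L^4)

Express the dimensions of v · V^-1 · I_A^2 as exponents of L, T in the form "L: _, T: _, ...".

Collect each base-dimension exponent across the product:
  L: (1) − (3) + 2·(4) = 6
  T: (-1) − (0) + 2·(0) = -1
So the dimensions are [L⁶ T⁻¹].

L: 6, T: -1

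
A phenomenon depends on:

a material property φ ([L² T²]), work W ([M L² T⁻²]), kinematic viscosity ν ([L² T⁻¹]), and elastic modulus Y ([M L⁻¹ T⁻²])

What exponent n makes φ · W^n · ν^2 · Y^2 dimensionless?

Balance the M exponent: (1)·n from W, plus (0) + 2·(0) + 2·(1) = 2 from the rest, must sum to zero.
n + 2 = 0, so n = -2.

-2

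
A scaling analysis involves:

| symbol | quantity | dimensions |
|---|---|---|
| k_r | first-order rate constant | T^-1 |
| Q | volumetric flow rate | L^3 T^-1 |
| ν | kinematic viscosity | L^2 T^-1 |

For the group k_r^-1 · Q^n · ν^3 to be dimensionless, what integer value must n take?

-2

Balance the L exponent: (3)·n from Q, plus −(0) + 3·(2) = 6 from the rest, must sum to zero.
3n + 6 = 0, so n = -2.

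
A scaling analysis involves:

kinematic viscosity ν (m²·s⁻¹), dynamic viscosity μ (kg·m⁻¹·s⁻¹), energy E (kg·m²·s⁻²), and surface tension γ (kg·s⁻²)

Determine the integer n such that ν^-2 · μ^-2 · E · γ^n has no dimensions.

Balance the M exponent: (1)·n from γ, plus −2·(0) − 2·(1) + (1) = -1 from the rest, must sum to zero.
n − 1 = 0, so n = 1.

1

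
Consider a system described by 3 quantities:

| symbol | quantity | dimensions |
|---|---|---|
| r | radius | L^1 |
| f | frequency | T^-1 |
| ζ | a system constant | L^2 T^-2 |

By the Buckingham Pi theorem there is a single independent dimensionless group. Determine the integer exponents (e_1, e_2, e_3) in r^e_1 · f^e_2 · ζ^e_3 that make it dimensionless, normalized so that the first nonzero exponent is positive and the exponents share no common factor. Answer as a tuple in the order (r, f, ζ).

L: e_1·(1) + e_2·(0) + e_3·(2) = 0
T: e_1·(0) + e_2·(-1) + e_3·(-2) = 0
Solving this homogeneous linear system for the smallest-integer solution (first nonzero entry positive) gives (2, 2, -1).

(2, 2, -1)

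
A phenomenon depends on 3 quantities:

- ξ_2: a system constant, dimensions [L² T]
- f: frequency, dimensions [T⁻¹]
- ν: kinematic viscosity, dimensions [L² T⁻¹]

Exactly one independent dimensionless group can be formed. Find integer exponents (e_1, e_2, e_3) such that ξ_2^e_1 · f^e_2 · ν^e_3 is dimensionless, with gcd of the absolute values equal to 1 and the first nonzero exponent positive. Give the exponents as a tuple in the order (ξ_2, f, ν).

(1, 2, -1)

L: e_1·(2) + e_2·(0) + e_3·(2) = 0
T: e_1·(1) + e_2·(-1) + e_3·(-1) = 0
Solving this homogeneous linear system for the smallest-integer solution (first nonzero entry positive) gives (1, 2, -1).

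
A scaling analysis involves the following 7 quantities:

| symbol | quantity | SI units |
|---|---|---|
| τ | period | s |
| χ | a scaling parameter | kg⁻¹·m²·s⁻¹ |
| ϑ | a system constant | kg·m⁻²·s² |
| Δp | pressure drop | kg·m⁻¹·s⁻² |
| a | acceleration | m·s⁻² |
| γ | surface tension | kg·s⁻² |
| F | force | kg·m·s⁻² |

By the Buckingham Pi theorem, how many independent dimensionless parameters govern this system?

There are 7 variables and 3 base dimensions (M, L, T).
The dimension matrix has rank 3.
Independent dimensionless groups: 7 − 3 = 4.

4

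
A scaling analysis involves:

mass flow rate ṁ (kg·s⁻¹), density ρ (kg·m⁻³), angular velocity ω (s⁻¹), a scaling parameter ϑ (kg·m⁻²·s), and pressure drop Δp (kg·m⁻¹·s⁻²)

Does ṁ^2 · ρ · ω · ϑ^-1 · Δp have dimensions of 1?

Sum the exponent of each base dimension across the product:
  M: 2·[ṁ]_M + [ρ]_M + [ω]_M − [ϑ]_M + [Δp]_M = 2·(1) + (1) + (0) − (1) + (1) = 3
  L: 2·[ṁ]_L + [ρ]_L + [ω]_L − [ϑ]_L + [Δp]_L = 2·(0) + (-3) + (0) − (-2) + (-1) = -2
  T: 2·[ṁ]_T + [ρ]_T + [ω]_T − [ϑ]_T + [Δp]_T = 2·(-1) + (0) + (-1) − (1) + (-2) = -6
Net dimensions [M³ L⁻² T⁻⁶] ≠ [1] — not dimensionless.

no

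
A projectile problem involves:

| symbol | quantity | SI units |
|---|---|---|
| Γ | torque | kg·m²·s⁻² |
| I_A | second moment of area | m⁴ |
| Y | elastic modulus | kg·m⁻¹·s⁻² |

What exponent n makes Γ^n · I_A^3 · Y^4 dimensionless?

Balance the M exponent: (1)·n from Γ, plus 3·(0) + 4·(1) = 4 from the rest, must sum to zero.
n + 4 = 0, so n = -4.

-4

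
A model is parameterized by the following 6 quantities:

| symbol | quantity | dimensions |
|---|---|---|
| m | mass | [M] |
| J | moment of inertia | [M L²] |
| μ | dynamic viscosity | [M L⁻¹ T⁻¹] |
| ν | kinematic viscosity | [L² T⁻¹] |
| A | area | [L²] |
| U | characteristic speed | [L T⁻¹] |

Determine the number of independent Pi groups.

There are 6 variables and 3 base dimensions (M, L, T).
The dimension matrix has rank 3.
Independent dimensionless groups: 6 − 3 = 3.

3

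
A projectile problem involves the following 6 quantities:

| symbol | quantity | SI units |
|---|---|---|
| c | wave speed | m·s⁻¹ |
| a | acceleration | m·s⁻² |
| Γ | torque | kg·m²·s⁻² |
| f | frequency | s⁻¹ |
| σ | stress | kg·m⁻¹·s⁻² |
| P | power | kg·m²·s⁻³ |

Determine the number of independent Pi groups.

3

There are 6 variables and 3 base dimensions (M, L, T).
The dimension matrix has rank 3.
Independent dimensionless groups: 6 − 3 = 3.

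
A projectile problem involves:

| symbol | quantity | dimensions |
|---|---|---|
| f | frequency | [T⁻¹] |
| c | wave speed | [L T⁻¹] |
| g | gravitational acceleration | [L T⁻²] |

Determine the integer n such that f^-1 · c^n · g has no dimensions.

Balance the L exponent: (1)·n from c, plus −(0) + (1) = 1 from the rest, must sum to zero.
n + 1 = 0, so n = -1.

-1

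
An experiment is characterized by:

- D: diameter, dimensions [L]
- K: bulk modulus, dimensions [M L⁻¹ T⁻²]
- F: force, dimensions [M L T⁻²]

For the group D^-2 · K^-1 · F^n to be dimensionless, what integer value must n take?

Balance the M exponent: (1)·n from F, plus −2·(0) − (1) = -1 from the rest, must sum to zero.
n − 1 = 0, so n = 1.

1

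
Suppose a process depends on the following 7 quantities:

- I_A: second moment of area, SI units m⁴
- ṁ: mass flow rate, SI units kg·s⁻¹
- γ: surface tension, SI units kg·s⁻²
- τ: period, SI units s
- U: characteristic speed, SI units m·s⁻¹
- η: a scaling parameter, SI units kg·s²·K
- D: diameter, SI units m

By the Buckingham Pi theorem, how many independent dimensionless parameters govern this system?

There are 7 variables and 4 base dimensions (M, L, T, Θ).
The dimension matrix has rank 4.
Independent dimensionless groups: 7 − 4 = 3.

3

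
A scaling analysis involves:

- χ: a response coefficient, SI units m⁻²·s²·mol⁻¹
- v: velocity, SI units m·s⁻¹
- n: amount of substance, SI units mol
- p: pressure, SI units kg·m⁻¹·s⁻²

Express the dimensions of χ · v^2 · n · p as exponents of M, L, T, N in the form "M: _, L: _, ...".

Collect each base-dimension exponent across the product:
  M: (0) + 2·(0) + (0) + (1) = 1
  L: (-2) + 2·(1) + (0) + (-1) = -1
  T: (2) + 2·(-1) + (0) + (-2) = -2
  N: (-1) + 2·(0) + (1) + (0) = 0
So the dimensions are [M L⁻¹ T⁻²].

M: 1, L: -1, T: -2, N: 0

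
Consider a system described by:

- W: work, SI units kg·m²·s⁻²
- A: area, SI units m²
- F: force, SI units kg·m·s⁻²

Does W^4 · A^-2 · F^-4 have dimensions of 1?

yes

Sum the exponent of each base dimension across the product:
  M: 4·[W]_M − 2·[A]_M − 4·[F]_M = 4·(1) − 2·(0) − 4·(1) = 0
  L: 4·[W]_L − 2·[A]_L − 4·[F]_L = 4·(2) − 2·(2) − 4·(1) = 0
  T: 4·[W]_T − 2·[A]_T − 4·[F]_T = 4·(-2) − 2·(0) − 4·(-2) = 0
  Θ: 4·[W]_Θ − 2·[A]_Θ − 4·[F]_Θ = 4·(0) − 2·(0) − 4·(0) = 0
All base exponents vanish — dimensionless.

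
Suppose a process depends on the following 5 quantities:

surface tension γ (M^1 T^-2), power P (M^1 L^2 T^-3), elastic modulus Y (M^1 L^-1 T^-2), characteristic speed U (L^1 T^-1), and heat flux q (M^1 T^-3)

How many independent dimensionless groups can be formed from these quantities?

There are 5 variables and 3 base dimensions (M, L, T).
The dimension matrix has rank 3.
Independent dimensionless groups: 5 − 3 = 2.

2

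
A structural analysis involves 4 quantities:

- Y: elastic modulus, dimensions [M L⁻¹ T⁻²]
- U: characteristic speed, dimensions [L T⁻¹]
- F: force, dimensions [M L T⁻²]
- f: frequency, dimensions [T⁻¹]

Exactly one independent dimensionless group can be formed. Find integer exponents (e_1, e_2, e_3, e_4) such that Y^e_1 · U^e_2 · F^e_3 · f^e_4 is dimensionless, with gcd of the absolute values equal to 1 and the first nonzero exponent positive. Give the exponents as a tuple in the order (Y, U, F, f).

(1, 2, -1, -2)

M: e_1·(1) + e_2·(0) + e_3·(1) + e_4·(0) = 0
L: e_1·(-1) + e_2·(1) + e_3·(1) + e_4·(0) = 0
T: e_1·(-2) + e_2·(-1) + e_3·(-2) + e_4·(-1) = 0
Solving this homogeneous linear system for the smallest-integer solution (first nonzero entry positive) gives (1, 2, -1, -2).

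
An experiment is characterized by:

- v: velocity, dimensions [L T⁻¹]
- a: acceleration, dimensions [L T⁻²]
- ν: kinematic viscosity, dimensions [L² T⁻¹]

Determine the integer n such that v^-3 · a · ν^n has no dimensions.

1

Balance the L exponent: (2)·n from ν, plus −3·(1) + (1) = -2 from the rest, must sum to zero.
2n − 2 = 0, so n = 1.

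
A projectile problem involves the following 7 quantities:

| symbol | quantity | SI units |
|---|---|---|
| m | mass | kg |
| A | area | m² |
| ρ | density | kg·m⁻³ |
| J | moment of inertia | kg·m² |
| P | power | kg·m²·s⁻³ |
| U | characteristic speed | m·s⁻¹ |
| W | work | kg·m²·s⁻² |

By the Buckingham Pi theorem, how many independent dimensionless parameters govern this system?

There are 7 variables and 3 base dimensions (M, L, T).
The dimension matrix has rank 3.
Independent dimensionless groups: 7 − 3 = 4.

4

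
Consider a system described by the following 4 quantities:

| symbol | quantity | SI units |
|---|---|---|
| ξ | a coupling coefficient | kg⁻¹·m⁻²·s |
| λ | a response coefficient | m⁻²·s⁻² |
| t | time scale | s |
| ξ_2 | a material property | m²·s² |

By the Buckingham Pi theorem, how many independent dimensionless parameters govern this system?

1

There are 4 variables and 3 base dimensions (M, L, T).
The dimension matrix has rank 3.
Independent dimensionless groups: 4 − 3 = 1.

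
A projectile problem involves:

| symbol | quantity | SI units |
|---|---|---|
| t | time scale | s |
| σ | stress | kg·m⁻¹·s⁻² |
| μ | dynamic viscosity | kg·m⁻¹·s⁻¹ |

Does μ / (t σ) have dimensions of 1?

yes

Sum the exponent of each base dimension across the product:
  M: −[t]_M − [σ]_M + [μ]_M = −(0) − (1) + (1) = 0
  L: −[t]_L − [σ]_L + [μ]_L = −(0) − (-1) + (-1) = 0
  T: −[t]_T − [σ]_T + [μ]_T = −(1) − (-2) + (-1) = 0
All base exponents vanish — dimensionless.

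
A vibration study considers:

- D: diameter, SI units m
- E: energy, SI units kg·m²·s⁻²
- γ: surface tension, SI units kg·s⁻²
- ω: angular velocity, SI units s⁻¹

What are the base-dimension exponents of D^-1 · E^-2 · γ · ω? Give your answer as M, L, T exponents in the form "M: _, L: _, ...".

M: -1, L: -5, T: 1

Collect each base-dimension exponent across the product:
  M: −(0) − 2·(1) + (1) + (0) = -1
  L: −(1) − 2·(2) + (0) + (0) = -5
  T: −(0) − 2·(-2) + (-2) + (-1) = 1
So the dimensions are [M⁻¹ L⁻⁵ T].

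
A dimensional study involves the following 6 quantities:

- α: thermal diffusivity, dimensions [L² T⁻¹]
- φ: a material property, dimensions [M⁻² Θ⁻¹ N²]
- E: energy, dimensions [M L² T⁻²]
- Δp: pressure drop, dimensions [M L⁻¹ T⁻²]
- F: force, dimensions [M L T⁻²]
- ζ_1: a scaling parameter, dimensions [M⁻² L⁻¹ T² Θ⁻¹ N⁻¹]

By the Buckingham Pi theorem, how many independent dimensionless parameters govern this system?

1

There are 6 variables and 5 base dimensions (M, L, T, Θ, N).
The dimension matrix has rank 5.
Independent dimensionless groups: 6 − 5 = 1.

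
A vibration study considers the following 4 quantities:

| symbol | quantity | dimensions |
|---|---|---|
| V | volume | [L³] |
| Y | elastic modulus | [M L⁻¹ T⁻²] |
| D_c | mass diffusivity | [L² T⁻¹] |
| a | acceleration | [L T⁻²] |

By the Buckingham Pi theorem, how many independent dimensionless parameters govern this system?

There are 4 variables and 3 base dimensions (M, L, T).
The dimension matrix has rank 3.
Independent dimensionless groups: 4 − 3 = 1.

1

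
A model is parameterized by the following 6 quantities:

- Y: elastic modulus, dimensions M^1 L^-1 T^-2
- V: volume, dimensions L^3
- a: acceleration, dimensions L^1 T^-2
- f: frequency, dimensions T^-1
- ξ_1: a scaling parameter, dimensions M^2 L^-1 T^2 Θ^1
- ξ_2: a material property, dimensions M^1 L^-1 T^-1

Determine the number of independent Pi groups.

There are 6 variables and 4 base dimensions (M, L, T, Θ).
The dimension matrix has rank 4.
Independent dimensionless groups: 6 − 4 = 2.

2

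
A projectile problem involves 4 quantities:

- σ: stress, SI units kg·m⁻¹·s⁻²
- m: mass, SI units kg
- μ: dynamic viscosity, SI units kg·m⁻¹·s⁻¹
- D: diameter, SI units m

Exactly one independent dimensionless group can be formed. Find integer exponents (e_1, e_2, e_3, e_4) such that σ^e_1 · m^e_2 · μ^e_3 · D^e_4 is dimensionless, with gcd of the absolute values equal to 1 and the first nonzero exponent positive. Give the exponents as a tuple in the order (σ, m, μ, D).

M: e_1·(1) + e_2·(1) + e_3·(1) + e_4·(0) = 0
L: e_1·(-1) + e_2·(0) + e_3·(-1) + e_4·(1) = 0
T: e_1·(-2) + e_2·(0) + e_3·(-1) + e_4·(0) = 0
Solving this homogeneous linear system for the smallest-integer solution (first nonzero entry positive) gives (1, 1, -2, -1).

(1, 1, -2, -1)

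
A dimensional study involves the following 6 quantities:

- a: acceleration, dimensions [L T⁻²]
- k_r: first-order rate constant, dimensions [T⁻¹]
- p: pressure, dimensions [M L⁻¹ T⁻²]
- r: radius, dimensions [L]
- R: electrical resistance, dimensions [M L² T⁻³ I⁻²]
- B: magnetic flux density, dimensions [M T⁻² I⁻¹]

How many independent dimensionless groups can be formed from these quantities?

There are 6 variables and 4 base dimensions (M, L, T, I).
The dimension matrix has rank 4.
Independent dimensionless groups: 6 − 4 = 2.

2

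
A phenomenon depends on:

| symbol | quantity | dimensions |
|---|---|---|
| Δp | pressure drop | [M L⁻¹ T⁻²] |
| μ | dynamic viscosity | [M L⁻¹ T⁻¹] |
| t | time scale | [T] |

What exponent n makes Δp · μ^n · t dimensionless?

-1

Balance the M exponent: (1)·n from μ, plus (1) + (0) = 1 from the rest, must sum to zero.
n + 1 = 0, so n = -1.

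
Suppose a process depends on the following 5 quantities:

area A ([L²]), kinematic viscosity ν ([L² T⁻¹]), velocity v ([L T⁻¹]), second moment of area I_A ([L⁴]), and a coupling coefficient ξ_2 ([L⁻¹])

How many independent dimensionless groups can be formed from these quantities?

3

There are 5 variables and 2 base dimensions (L, T).
The dimension matrix has rank 2.
Independent dimensionless groups: 5 − 2 = 3.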